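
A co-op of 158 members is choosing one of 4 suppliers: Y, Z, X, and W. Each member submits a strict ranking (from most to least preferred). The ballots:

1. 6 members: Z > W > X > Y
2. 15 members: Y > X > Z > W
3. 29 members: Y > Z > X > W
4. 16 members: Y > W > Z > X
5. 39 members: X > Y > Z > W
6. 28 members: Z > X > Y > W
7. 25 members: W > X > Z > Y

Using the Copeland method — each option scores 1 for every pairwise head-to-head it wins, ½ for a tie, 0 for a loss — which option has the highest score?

Y: beats Z and W; loses to X → score 2.
Z: beats W; ties X; loses to Y → score 1.5.
X: beats Y and W; ties Z → score 2.5.
W: loses to Y, Z, and X → score 0.
X has the best pairwise record.

X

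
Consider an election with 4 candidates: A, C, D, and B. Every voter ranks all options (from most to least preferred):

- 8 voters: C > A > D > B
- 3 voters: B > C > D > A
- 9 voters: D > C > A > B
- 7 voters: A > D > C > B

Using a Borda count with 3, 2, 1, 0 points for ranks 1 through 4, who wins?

A: 8·2 + 3·0 + 9·1 + 7·3 = 46
C: 8·3 + 3·2 + 9·2 + 7·1 = 55
D: 8·1 + 3·1 + 9·3 + 7·2 = 52
B: 8·0 + 3·3 + 9·0 + 7·0 = 9
C has the highest Borda score (55).

C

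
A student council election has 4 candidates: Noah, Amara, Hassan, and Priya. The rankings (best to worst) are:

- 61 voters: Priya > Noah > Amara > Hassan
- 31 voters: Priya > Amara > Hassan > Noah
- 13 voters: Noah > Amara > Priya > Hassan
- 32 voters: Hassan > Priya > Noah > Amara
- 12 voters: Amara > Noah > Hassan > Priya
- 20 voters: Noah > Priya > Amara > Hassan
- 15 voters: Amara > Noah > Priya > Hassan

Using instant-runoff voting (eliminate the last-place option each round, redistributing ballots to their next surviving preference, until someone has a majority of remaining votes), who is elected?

Priya

Round 1: Noah 33, Amara 27, Hassan 32, Priya 92. Eliminate Amara.
Round 2: Noah 60, Hassan 32, Priya 92. Eliminate Hassan.
Round 3: Noah 60, Priya 124. Priya has a majority.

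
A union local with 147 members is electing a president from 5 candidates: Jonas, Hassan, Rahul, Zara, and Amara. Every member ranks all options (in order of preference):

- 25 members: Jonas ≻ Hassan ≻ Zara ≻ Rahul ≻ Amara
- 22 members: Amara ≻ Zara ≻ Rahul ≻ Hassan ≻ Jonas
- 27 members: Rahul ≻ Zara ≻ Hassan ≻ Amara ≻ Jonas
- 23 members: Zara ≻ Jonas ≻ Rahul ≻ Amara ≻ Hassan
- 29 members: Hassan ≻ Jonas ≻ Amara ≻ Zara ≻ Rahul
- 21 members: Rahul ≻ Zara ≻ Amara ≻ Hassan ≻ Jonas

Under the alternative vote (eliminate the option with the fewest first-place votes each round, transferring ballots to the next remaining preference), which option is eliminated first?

Round 1: Jonas 25, Hassan 29, Rahul 48, Zara 23, Amara 22. Eliminate Amara.

Amara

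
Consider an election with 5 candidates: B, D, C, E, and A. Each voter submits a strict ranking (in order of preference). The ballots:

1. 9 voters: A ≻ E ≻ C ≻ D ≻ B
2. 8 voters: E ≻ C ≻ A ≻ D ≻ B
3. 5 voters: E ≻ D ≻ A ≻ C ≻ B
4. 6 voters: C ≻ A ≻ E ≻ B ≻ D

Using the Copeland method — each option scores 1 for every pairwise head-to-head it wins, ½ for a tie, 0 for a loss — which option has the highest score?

B: loses to D, C, E, and A → score 0.
D: beats B; loses to C, E, and A → score 1.
C: beats B and D; ties A; loses to E → score 2.5.
E: beats B, D, and C; loses to A → score 3.
A: beats B, D, and E; ties C → score 3.5.
A has the best pairwise record.

A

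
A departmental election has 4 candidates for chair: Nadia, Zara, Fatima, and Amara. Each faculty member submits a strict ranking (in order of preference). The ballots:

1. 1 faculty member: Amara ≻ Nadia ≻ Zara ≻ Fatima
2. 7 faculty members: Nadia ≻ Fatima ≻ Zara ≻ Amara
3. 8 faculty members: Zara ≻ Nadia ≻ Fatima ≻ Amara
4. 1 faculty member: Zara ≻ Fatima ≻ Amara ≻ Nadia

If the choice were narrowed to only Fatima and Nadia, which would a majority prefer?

Voters preferring Fatima to Nadia: 1; preferring Nadia to Fatima: 16.
Nadia wins the head-to-head.

Nadia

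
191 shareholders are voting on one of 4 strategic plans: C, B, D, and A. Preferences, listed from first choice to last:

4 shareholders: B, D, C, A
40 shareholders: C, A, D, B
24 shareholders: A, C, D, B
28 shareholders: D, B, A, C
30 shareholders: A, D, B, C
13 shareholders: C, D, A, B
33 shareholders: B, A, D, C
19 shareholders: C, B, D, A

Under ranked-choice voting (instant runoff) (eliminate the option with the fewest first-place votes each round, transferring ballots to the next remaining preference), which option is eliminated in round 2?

A

Round 1: C 72, B 37, D 28, A 54. Eliminate D.
Round 2: C 72, B 65, A 54. Eliminate A.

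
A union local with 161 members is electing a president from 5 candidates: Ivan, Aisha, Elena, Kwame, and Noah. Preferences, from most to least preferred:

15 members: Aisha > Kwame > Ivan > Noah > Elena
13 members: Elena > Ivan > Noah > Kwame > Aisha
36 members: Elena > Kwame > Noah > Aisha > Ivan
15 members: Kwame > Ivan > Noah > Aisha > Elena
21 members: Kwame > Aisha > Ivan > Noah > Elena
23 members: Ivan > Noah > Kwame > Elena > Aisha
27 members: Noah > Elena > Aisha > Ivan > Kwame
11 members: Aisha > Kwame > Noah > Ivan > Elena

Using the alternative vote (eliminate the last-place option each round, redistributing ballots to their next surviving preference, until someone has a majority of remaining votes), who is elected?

Round 1: Ivan 23, Aisha 26, Elena 49, Kwame 36, Noah 27. Eliminate Ivan.
Round 2: Aisha 26, Elena 49, Kwame 36, Noah 50. Eliminate Aisha.
Round 3: Elena 49, Kwame 62, Noah 50. Eliminate Elena.
Round 4: Kwame 98, Noah 63. Kwame has a majority.

Kwame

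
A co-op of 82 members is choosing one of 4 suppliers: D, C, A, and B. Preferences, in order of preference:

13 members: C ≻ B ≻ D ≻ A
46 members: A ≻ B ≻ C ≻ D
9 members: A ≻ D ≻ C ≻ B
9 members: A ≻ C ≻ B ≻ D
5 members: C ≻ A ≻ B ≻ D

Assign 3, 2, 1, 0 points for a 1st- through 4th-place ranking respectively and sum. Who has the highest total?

D: 13·1 + 46·0 + 9·2 + 9·0 + 5·0 = 31
C: 13·3 + 46·1 + 9·1 + 9·2 + 5·3 = 127
A: 13·0 + 46·3 + 9·3 + 9·3 + 5·2 = 202
B: 13·2 + 46·2 + 9·0 + 9·1 + 5·1 = 132
A has the highest Borda score (202).

A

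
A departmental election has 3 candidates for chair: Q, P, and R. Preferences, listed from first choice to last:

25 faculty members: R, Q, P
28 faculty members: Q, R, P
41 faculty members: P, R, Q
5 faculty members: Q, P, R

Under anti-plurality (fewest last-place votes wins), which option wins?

R

Last-place votes: Q 41, P 53, R 5.
R is ranked last by the fewest voters, so R wins.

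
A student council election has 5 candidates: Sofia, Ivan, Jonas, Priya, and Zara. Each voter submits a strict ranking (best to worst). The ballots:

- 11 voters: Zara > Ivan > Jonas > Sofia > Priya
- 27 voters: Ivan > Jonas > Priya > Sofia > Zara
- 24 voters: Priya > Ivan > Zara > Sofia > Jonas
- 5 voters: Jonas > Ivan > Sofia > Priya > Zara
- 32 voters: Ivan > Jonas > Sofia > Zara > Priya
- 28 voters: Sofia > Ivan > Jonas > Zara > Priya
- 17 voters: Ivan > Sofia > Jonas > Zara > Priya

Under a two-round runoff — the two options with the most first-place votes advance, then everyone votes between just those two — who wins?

Round 1 first-place votes: Sofia 28, Ivan 76, Jonas 5, Priya 24, Zara 11.
Ivan and Sofia advance.
Runoff: Ivan is preferred to Sofia by 116 voters; Sofia by 28.
Ivan wins the runoff.

Ivan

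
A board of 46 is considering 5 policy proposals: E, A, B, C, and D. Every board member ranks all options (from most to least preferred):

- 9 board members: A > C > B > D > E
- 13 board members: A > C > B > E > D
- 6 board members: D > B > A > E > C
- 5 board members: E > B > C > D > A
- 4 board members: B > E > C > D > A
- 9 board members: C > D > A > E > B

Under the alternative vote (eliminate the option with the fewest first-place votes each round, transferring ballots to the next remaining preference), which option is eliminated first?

B

Round 1: E 5, A 22, B 4, C 9, D 6. Eliminate B.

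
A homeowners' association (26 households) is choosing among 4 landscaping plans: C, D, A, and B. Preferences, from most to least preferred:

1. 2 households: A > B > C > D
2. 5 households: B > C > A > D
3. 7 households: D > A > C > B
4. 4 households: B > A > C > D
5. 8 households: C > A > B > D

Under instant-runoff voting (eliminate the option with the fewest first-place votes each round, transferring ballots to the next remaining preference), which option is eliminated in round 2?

D

Round 1: C 8, D 7, A 2, B 9. Eliminate A.
Round 2: C 8, D 7, B 11. Eliminate D.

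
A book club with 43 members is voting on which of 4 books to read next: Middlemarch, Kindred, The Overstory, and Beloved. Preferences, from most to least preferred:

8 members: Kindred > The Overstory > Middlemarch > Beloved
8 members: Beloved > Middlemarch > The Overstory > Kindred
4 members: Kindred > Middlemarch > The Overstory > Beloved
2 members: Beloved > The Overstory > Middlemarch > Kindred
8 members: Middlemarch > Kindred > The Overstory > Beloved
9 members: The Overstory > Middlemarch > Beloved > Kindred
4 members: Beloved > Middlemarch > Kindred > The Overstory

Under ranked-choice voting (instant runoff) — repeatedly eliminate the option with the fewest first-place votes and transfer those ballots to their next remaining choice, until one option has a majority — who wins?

Round 1: Middlemarch 8, Kindred 12, The Overstory 9, Beloved 14. Eliminate Middlemarch.
Round 2: Kindred 20, The Overstory 9, Beloved 14. Eliminate The Overstory.
Round 3: Kindred 20, Beloved 23. Beloved has a majority.

Beloved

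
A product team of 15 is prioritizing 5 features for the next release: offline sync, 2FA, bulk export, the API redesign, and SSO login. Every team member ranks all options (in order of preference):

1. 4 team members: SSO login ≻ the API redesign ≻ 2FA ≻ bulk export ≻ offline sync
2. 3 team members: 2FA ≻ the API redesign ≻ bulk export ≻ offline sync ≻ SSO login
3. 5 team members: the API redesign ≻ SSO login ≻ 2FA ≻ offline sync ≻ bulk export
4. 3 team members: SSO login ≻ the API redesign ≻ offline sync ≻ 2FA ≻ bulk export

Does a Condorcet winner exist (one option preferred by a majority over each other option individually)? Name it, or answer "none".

the API redesign vs offline sync: 15–0 for the API redesign.
the API redesign vs 2FA: 12–3 for the API redesign.
the API redesign vs bulk export: 15–0 for the API redesign.
the API redesign vs SSO login: 8–7 for the API redesign.
the API redesign beats every other option head-to-head.

the API redesign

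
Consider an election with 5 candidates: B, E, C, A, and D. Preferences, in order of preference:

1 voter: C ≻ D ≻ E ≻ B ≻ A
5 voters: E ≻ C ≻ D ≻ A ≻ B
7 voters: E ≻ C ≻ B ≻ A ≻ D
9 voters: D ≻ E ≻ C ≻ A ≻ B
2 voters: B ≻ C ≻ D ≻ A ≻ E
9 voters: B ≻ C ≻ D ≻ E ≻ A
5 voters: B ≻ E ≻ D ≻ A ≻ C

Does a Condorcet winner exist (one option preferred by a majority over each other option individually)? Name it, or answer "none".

Checking pairwise contests:
E beats B 22–16.
D beats E 21–17.
E beats C 26–12.
B beats A 24–14.
B beats D 23–15.
Every option loses at least one head-to-head, so there is no Condorcet winner.

none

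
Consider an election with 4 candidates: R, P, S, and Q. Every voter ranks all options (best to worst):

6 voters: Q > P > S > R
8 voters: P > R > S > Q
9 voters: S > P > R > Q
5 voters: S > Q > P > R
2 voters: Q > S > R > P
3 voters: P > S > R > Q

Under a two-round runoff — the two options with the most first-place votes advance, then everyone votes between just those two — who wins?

P

Round 1 first-place votes: R 0, P 11, S 14, Q 8.
S and P advance.
Runoff: S is preferred to P by 16 voters; P by 17.
P wins the runoff.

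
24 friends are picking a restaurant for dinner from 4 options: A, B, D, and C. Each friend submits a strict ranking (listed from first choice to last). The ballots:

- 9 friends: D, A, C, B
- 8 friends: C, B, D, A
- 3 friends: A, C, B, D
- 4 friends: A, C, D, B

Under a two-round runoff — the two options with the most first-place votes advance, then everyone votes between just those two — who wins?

Round 1 first-place votes: A 7, B 0, D 9, C 8.
D and C advance.
Runoff: D is preferred to C by 9 voters; C by 15.
C wins the runoff.

C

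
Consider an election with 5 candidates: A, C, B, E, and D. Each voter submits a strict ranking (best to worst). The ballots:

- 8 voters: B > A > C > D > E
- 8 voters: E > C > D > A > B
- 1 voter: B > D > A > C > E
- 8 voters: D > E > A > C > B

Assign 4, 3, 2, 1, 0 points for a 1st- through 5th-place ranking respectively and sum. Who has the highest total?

D

A: 8·3 + 8·1 + 1·2 + 8·2 = 50
C: 8·2 + 8·3 + 1·1 + 8·1 = 49
B: 8·4 + 8·0 + 1·4 + 8·0 = 36
E: 8·0 + 8·4 + 1·0 + 8·3 = 56
D: 8·1 + 8·2 + 1·3 + 8·4 = 59
D has the highest Borda score (59).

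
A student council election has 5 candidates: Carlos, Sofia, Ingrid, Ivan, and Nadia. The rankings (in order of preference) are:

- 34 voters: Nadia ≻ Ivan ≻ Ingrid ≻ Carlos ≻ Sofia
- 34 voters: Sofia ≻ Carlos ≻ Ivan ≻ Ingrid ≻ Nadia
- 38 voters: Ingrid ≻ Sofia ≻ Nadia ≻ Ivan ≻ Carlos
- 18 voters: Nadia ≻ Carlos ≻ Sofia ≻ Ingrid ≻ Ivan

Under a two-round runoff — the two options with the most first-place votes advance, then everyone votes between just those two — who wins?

Ingrid

Round 1 first-place votes: Carlos 0, Sofia 34, Ingrid 38, Ivan 0, Nadia 52.
Nadia and Ingrid advance.
Runoff: Nadia is preferred to Ingrid by 52 voters; Ingrid by 72.
Ingrid wins the runoff.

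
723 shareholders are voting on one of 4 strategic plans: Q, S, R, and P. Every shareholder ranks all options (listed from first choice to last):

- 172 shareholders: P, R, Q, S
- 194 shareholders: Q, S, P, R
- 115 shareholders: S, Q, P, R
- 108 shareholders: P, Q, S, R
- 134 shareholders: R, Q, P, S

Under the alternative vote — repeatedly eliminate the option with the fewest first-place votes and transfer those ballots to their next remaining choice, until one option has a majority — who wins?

Q

Round 1: Q 194, S 115, R 134, P 280. Eliminate S.
Round 2: Q 309, R 134, P 280. Eliminate R.
Round 3: Q 443, P 280. Q has a majority.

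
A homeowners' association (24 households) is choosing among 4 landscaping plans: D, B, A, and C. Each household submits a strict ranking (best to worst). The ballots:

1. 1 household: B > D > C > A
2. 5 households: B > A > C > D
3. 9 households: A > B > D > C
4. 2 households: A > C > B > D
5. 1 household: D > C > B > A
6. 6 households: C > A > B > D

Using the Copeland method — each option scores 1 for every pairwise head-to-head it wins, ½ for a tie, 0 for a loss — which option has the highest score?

A

D: loses to B, A, and C → score 0.
B: beats D and C; loses to A → score 2.
A: beats D, B, and C → score 3.
C: beats D; loses to B and A → score 1.
A has the best pairwise record.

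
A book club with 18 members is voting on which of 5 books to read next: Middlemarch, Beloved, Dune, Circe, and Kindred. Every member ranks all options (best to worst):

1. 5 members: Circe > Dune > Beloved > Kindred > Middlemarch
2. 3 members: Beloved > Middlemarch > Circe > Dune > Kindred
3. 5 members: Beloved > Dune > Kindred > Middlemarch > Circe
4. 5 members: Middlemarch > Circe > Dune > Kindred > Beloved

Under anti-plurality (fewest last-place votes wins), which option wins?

Last-place votes: Middlemarch 5, Beloved 5, Dune 0, Circe 5, Kindred 3.
Dune is ranked last by the fewest voters, so Dune wins.

Dune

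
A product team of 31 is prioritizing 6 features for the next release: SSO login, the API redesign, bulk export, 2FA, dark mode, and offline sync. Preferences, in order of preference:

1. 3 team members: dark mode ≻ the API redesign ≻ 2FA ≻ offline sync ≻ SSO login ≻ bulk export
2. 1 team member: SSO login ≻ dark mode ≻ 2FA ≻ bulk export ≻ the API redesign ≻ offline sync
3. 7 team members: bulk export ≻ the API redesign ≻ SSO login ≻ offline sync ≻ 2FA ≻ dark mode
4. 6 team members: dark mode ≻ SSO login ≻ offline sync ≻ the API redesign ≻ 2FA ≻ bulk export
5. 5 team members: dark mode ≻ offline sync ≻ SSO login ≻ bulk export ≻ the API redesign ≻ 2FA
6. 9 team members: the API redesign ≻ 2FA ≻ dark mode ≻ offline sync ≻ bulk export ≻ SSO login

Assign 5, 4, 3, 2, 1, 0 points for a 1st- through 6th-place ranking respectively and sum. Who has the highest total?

the API redesign

SSO login: 3·1 + 1·5 + 7·3 + 6·4 + 5·3 + 9·0 = 68
the API redesign: 3·4 + 1·1 + 7·4 + 6·2 + 5·1 + 9·5 = 103
bulk export: 3·0 + 1·2 + 7·5 + 6·0 + 5·2 + 9·1 = 56
2FA: 3·3 + 1·3 + 7·1 + 6·1 + 5·0 + 9·4 = 61
dark mode: 3·5 + 1·4 + 7·0 + 6·5 + 5·5 + 9·3 = 101
offline sync: 3·2 + 1·0 + 7·2 + 6·3 + 5·4 + 9·2 = 76
the API redesign has the highest Borda score (103).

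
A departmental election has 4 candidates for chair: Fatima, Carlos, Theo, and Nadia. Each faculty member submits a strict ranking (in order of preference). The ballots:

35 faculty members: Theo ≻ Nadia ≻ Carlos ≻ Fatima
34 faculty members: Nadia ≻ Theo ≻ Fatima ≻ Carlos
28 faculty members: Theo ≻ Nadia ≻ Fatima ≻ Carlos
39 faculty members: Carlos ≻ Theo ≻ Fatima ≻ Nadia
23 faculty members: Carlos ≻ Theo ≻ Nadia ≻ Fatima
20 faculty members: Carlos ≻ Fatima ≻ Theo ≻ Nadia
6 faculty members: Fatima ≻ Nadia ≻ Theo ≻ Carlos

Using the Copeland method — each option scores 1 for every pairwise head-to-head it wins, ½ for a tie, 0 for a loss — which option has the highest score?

Theo

Fatima: loses to Carlos, Theo, and Nadia → score 0.
Carlos: beats Fatima; loses to Theo and Nadia → score 1.
Theo: beats Fatima, Carlos, and Nadia → score 3.
Nadia: beats Fatima and Carlos; loses to Theo → score 2.
Theo has the best pairwise record.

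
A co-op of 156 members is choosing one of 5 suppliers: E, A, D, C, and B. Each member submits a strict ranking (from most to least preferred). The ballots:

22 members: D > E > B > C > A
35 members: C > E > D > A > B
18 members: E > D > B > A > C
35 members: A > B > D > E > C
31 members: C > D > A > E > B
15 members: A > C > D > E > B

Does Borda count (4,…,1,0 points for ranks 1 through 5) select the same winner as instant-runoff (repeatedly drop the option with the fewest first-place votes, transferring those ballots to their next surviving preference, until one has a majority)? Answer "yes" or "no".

no

Borda — scores: E 324, A 315, D 405, C 331, B 185. Winner: D.
Instant-runoff — R1 E 18, A 50, D 22, C 66, B 0 (B out); R2 E 18, A 50, D 22, C 66 (E out); R3 A 50, D 40, C 66 (D out); R4 A 68, C 88 (C winner). Winner: C.
The two methods disagree.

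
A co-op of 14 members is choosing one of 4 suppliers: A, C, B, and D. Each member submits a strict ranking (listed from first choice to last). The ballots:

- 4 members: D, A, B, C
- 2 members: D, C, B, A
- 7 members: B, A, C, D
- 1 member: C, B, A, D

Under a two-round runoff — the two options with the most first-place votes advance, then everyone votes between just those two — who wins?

B

Round 1 first-place votes: A 0, C 1, B 7, D 6.
B and D advance.
Runoff: B is preferred to D by 8 voters; D by 6.
B wins the runoff.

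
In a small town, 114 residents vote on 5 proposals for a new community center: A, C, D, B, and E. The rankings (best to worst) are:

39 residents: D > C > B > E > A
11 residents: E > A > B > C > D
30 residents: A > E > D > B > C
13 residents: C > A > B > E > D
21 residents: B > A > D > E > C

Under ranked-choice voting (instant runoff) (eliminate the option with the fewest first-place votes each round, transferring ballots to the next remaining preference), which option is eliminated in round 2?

C

Round 1: A 30, C 13, D 39, B 21, E 11. Eliminate E.
Round 2: A 41, C 13, D 39, B 21. Eliminate C.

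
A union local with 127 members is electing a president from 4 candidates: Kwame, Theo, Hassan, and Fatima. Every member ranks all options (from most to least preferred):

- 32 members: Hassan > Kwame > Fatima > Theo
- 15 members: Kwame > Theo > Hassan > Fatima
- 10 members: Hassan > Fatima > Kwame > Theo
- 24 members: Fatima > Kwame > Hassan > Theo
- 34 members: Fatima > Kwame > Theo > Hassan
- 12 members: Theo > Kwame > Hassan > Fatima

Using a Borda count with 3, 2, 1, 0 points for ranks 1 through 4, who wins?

Kwame: 32·2 + 15·3 + 10·1 + 24·2 + 34·2 + 12·2 = 259
Theo: 32·0 + 15·2 + 10·0 + 24·0 + 34·1 + 12·3 = 100
Hassan: 32·3 + 15·1 + 10·3 + 24·1 + 34·0 + 12·1 = 177
Fatima: 32·1 + 15·0 + 10·2 + 24·3 + 34·3 + 12·0 = 226
Kwame has the highest Borda score (259).

Kwame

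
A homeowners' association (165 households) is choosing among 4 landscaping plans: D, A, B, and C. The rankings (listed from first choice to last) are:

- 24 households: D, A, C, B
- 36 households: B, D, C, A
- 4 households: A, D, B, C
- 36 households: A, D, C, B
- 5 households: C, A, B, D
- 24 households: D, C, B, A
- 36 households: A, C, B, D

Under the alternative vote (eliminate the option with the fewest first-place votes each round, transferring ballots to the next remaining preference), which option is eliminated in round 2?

B

Round 1: D 48, A 76, B 36, C 5. Eliminate C.
Round 2: D 48, A 81, B 36. Eliminate B.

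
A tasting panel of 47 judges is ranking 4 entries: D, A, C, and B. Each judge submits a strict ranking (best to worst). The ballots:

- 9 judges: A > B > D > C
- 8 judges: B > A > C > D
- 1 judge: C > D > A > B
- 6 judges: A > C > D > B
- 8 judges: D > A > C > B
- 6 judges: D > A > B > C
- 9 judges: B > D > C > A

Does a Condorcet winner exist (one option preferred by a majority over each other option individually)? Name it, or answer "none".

none

Checking pairwise contests:
B beats D 26–21.
D beats A 24–23.
D beats C 32–15.
A beats B 30–17.
Every option loses at least one head-to-head, so there is no Condorcet winner.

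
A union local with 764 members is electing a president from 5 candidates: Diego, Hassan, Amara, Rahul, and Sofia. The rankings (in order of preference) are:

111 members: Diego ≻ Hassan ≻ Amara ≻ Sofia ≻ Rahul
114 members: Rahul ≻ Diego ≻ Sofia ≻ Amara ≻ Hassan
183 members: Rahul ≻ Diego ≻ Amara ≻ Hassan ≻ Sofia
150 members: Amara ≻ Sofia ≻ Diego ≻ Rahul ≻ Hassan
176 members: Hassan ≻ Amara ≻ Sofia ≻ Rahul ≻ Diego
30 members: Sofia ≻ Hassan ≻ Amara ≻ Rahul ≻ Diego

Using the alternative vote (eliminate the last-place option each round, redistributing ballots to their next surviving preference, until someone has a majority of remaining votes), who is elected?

Rahul

Round 1: Diego 111, Hassan 176, Amara 150, Rahul 297, Sofia 30. Eliminate Sofia.
Round 2: Diego 111, Hassan 206, Amara 150, Rahul 297. Eliminate Diego.
Round 3: Hassan 317, Amara 150, Rahul 297. Eliminate Amara.
Round 4: Hassan 317, Rahul 447. Rahul has a majority.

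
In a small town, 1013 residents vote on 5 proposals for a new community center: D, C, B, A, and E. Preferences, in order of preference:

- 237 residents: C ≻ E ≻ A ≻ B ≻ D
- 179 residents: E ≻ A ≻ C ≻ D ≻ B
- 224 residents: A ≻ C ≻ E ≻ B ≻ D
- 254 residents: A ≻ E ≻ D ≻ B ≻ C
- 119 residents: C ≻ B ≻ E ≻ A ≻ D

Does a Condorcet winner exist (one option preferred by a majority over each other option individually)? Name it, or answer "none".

Checking pairwise contests:
C beats D 759–254.
A beats C 657–356.
C beats B 759–254.
E beats A 535–478.
C beats E 580–433.
Every option loses at least one head-to-head, so there is no Condorcet winner.

none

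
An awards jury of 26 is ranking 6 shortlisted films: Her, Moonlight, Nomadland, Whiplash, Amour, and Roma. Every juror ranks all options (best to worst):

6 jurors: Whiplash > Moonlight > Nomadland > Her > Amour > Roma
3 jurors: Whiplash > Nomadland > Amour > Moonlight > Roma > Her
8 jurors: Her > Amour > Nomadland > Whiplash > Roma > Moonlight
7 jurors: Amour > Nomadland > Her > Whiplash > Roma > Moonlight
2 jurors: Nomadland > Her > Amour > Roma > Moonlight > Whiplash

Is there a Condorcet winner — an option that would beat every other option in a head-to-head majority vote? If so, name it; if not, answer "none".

Checking pairwise contests:
Nomadland beats Her 18–8.
Her beats Moonlight 17–9.
Amour beats Nomadland 15–11.
Her beats Whiplash 17–9.
Her beats Amour 16–10.
Her beats Roma 23–3.
Every option loses at least one head-to-head, so there is no Condorcet winner.

none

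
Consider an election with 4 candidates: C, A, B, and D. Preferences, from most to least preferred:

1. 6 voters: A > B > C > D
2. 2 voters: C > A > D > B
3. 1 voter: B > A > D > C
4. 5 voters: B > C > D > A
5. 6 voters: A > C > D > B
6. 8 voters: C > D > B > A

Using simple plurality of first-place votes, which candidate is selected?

First-place votes: C 10, A 12, B 6, D 0.
A has the most first-place votes.

A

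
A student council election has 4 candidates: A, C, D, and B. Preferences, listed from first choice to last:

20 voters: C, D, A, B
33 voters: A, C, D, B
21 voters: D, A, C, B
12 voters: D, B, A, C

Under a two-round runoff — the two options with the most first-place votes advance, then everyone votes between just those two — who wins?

D

Round 1 first-place votes: A 33, C 20, D 33, B 0.
D and A advance.
Runoff: D is preferred to A by 53 voters; A by 33.
D wins the runoff.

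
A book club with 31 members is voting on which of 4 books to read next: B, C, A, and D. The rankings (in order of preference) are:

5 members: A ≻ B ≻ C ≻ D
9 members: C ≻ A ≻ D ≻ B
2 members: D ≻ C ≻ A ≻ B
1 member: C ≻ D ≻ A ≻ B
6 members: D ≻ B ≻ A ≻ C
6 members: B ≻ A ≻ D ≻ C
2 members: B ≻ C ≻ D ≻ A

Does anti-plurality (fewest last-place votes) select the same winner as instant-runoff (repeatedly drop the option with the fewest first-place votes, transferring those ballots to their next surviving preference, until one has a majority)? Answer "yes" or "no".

no

Anti-plurality — last-place votes: B 12, C 12, A 2, D 5. Winner: A.
Instant-runoff — R1 B 8, C 10, A 5, D 8 (A out); R2 B 13, C 10, D 8 (D out); R3 B 19, C 12 (B winner). Winner: B.
The two methods disagree.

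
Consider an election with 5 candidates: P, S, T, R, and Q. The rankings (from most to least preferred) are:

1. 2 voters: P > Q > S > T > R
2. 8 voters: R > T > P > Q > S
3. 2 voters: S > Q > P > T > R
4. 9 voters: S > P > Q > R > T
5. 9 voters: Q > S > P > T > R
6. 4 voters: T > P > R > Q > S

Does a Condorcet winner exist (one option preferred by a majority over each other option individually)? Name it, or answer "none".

Checking pairwise contests:
S beats P 20–14.
Q beats S 23–11.
P beats T 22–12.
P beats R 26–8.
P beats Q 23–11.
Every option loses at least one head-to-head, so there is no Condorcet winner.

none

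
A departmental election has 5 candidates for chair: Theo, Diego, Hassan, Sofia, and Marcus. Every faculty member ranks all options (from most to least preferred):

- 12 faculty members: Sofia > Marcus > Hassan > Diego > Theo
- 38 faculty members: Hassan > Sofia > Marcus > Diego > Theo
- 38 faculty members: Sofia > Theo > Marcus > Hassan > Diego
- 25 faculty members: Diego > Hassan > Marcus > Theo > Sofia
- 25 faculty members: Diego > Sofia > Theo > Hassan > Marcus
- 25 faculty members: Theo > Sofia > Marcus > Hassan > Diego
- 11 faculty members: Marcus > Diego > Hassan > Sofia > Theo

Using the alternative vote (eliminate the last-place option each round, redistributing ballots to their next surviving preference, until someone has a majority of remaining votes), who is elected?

Round 1: Theo 25, Diego 50, Hassan 38, Sofia 50, Marcus 11. Eliminate Marcus.
Round 2: Theo 25, Diego 61, Hassan 38, Sofia 50. Eliminate Theo.
Round 3: Diego 61, Hassan 38, Sofia 75. Eliminate Hassan.
Round 4: Diego 61, Sofia 113. Sofia has a majority.

Sofia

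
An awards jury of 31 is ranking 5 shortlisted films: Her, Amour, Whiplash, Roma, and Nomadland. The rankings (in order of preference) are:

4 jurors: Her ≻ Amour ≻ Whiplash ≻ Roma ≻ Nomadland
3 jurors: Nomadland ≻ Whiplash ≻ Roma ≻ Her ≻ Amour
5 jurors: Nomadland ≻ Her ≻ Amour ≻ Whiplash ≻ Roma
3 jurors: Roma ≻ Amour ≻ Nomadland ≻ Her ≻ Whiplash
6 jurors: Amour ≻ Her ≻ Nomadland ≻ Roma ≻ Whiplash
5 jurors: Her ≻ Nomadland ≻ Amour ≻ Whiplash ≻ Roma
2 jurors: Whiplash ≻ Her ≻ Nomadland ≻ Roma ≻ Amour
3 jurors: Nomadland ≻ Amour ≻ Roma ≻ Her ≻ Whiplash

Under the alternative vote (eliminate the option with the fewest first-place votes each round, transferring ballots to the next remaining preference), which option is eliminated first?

Whiplash

Round 1: Her 9, Amour 6, Whiplash 2, Roma 3, Nomadland 11. Eliminate Whiplash.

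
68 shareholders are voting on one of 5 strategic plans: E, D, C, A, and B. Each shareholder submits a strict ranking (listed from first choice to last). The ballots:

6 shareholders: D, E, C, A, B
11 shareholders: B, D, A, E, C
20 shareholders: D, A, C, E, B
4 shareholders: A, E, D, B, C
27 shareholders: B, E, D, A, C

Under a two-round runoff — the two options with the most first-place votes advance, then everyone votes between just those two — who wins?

Round 1 first-place votes: E 0, D 26, C 0, A 4, B 38.
B and D advance.
Runoff: B is preferred to D by 38 voters; D by 30.
B wins the runoff.

B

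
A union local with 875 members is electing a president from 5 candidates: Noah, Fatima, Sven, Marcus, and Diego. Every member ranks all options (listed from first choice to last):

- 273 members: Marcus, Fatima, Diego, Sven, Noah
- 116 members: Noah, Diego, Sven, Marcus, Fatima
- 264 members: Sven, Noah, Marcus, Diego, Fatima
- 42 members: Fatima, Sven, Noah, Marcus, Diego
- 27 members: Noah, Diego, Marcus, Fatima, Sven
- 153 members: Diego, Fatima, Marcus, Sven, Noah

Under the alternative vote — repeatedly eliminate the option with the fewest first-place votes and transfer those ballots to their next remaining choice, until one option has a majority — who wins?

Diego

Round 1: Noah 143, Fatima 42, Sven 264, Marcus 273, Diego 153. Eliminate Fatima.
Round 2: Noah 143, Sven 306, Marcus 273, Diego 153. Eliminate Noah.
Round 3: Sven 306, Marcus 273, Diego 296. Eliminate Marcus.
Round 4: Sven 306, Diego 569. Diego has a majority.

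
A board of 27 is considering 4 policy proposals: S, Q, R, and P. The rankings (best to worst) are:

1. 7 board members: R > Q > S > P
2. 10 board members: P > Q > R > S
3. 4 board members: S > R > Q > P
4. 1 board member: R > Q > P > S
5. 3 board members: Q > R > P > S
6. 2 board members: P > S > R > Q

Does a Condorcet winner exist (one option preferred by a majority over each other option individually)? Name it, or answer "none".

R vs S: 21–6 for R.
R vs Q: 14–13 for R.
R vs P: 15–12 for R.
R beats every other option head-to-head.

R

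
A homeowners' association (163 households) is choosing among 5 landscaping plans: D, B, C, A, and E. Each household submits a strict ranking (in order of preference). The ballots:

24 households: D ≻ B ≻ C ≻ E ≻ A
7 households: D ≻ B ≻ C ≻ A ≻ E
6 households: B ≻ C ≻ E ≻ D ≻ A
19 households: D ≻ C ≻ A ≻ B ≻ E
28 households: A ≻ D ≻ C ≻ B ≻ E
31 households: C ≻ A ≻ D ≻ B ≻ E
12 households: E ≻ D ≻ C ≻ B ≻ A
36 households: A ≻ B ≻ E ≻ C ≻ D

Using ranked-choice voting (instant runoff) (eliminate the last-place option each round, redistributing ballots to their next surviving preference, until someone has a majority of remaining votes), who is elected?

Round 1: D 50, B 6, C 31, A 64, E 12. Eliminate B.
Round 2: D 50, C 37, A 64, E 12. Eliminate E.
Round 3: D 62, C 37, A 64. Eliminate C.
Round 4: D 68, A 95. A has a majority.

A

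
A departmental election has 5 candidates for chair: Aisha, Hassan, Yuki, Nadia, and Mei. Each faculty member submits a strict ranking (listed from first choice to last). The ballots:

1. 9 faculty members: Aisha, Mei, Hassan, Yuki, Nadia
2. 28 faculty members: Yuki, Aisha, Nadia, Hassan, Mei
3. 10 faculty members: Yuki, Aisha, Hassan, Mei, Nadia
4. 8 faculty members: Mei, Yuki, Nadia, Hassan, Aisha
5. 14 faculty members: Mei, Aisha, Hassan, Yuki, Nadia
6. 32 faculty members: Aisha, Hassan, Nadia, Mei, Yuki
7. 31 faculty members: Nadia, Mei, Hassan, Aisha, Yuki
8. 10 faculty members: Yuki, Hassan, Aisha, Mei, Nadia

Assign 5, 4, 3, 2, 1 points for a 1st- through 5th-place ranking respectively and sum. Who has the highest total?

Aisha

Aisha: 9·5 + 28·4 + 10·4 + 8·1 + 14·4 + 32·5 + 31·2 + 10·3 = 513
Hassan: 9·3 + 28·2 + 10·3 + 8·2 + 14·3 + 32·4 + 31·3 + 10·4 = 432
Yuki: 9·2 + 28·5 + 10·5 + 8·4 + 14·2 + 32·1 + 31·1 + 10·5 = 381
Nadia: 9·1 + 28·3 + 10·1 + 8·3 + 14·1 + 32·3 + 31·5 + 10·1 = 402
Mei: 9·4 + 28·1 + 10·2 + 8·5 + 14·5 + 32·2 + 31·4 + 10·2 = 402
Aisha has the highest Borda score (513).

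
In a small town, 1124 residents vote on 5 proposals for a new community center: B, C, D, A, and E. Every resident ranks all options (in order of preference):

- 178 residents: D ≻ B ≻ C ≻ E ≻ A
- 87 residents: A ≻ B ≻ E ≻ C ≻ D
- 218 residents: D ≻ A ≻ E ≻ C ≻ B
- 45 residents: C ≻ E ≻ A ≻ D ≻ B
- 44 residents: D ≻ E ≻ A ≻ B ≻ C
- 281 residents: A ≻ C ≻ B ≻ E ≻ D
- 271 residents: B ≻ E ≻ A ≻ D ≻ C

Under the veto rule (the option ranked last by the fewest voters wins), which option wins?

E

Last-place votes: B 263, C 315, D 368, A 178, E 0.
E is ranked last by the fewest voters, so E wins.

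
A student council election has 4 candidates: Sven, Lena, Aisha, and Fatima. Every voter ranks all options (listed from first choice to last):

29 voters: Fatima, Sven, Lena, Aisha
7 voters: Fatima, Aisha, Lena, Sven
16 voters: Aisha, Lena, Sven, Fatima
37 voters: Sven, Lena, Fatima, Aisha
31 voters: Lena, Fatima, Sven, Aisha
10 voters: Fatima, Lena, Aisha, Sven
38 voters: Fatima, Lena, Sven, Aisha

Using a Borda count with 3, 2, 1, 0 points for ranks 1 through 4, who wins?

Sven: 29·2 + 7·0 + 16·1 + 37·3 + 31·1 + 10·0 + 38·1 = 254
Lena: 29·1 + 7·1 + 16·2 + 37·2 + 31·3 + 10·2 + 38·2 = 331
Aisha: 29·0 + 7·2 + 16·3 + 37·0 + 31·0 + 10·1 + 38·0 = 72
Fatima: 29·3 + 7·3 + 16·0 + 37·1 + 31·2 + 10·3 + 38·3 = 351
Fatima has the highest Borda score (351).

Fatima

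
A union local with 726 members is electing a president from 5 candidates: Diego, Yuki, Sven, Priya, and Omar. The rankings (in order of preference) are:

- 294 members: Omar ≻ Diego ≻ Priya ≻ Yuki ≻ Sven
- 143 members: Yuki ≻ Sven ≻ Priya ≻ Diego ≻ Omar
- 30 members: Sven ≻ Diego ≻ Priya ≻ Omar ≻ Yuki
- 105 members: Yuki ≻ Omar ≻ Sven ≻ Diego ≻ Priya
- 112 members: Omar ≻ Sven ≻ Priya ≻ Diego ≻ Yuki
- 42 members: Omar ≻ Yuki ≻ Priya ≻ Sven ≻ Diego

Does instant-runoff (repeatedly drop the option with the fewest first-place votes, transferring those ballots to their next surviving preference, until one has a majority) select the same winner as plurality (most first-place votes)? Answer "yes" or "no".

yes

Instant-runoff — R1 Diego 0, Yuki 248, Sven 30, Priya 0, Omar 448 (Omar winner). Winner: Omar.
Plurality — first-place votes: Diego 0, Yuki 248, Sven 30, Priya 0, Omar 448. Winner: Omar.
The two methods agree.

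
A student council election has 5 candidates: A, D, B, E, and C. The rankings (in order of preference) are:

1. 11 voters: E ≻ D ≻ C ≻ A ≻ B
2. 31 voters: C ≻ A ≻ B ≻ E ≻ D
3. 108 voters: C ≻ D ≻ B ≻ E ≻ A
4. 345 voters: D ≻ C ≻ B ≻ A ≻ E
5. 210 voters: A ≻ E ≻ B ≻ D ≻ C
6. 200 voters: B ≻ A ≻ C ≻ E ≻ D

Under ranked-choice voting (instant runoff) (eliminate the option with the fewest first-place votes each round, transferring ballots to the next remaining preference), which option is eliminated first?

Round 1: A 210, D 345, B 200, E 11, C 139. Eliminate E.

E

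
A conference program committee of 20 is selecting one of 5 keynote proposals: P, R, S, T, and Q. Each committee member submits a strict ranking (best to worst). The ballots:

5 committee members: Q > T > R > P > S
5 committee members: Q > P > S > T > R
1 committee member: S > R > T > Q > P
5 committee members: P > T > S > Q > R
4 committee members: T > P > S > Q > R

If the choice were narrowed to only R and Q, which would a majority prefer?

Q

Voters preferring R to Q: 1; preferring Q to R: 19.
Q wins the head-to-head.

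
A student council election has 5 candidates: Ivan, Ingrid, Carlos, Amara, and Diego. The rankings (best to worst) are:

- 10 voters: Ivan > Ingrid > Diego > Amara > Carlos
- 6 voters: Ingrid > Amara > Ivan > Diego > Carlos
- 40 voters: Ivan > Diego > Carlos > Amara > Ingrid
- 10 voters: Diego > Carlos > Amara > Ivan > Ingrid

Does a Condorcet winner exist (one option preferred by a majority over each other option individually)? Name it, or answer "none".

Ivan

Ivan vs Ingrid: 60–6 for Ivan.
Ivan vs Carlos: 56–10 for Ivan.
Ivan vs Amara: 50–16 for Ivan.
Ivan vs Diego: 56–10 for Ivan.
Ivan beats every other option head-to-head.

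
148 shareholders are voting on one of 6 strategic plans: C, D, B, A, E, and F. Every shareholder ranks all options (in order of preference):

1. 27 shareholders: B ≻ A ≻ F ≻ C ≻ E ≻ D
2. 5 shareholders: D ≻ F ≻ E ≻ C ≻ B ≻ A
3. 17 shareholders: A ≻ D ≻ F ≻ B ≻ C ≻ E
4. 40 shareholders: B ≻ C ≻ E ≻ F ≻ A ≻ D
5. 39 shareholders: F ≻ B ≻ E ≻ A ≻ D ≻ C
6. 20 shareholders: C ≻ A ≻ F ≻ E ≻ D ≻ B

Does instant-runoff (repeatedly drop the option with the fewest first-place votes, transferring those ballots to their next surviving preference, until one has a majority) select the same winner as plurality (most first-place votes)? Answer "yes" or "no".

Instant-runoff — R1 C 20, D 5, B 67, A 17, E 0, F 39 (E out); R2 C 20, D 5, B 67, A 17, F 39 (D out); R3 C 20, B 67, A 17, F 44 (A out); R4 C 20, B 67, F 61 (C out); R5 B 67, F 81 (F winner). Winner: F.
Plurality — first-place votes: C 20, D 5, B 67, A 17, E 0, F 39. Winner: B.
The two methods disagree.

no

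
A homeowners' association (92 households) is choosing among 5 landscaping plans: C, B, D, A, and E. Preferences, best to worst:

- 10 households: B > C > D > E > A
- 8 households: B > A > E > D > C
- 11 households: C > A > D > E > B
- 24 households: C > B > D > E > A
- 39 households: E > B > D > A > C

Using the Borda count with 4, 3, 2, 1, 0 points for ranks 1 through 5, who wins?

C: 10·3 + 8·0 + 11·4 + 24·4 + 39·0 = 170
B: 10·4 + 8·4 + 11·0 + 24·3 + 39·3 = 261
D: 10·2 + 8·1 + 11·2 + 24·2 + 39·2 = 176
A: 10·0 + 8·3 + 11·3 + 24·0 + 39·1 = 96
E: 10·1 + 8·2 + 11·1 + 24·1 + 39·4 = 217
B has the highest Borda score (261).

B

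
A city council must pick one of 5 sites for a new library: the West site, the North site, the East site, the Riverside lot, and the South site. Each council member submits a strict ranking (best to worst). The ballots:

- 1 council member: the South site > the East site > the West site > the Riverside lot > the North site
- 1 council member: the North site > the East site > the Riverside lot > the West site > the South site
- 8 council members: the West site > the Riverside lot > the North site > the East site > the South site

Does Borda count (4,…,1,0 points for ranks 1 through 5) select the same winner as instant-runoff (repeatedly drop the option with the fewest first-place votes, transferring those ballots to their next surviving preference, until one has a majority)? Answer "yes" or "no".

yes

Borda — scores: the West site 35, the North site 20, the East site 14, the Riverside lot 27, the South site 4. Winner: the West site.
Instant-runoff — R1 the West site 8, the North site 1, the East site 0, the Riverside lot 0, the South site 1 (the West site winner). Winner: the West site.
The two methods agree.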